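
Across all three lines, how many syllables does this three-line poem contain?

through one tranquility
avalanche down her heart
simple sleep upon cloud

18

Line 1: through (1), one (1), tranquility (4) → 6
Line 2: avalanche (3), down (1), her (1), heart (1) → 6
Line 3: simple (2), sleep (1), upon (2), cloud (1) → 6
Total: 6 + 6 + 6 = 18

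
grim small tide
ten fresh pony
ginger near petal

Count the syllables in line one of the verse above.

Line one: grim (1), small (1), tide (1) → 3

3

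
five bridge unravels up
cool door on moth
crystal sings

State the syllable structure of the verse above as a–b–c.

Line 1: five (1), bridge (1), unravels (3), up (1) → 6
Line 2: cool (1), door (1), on (1), moth (1) → 4
Line 3: crystal (2), sings (1) → 3

6–4–3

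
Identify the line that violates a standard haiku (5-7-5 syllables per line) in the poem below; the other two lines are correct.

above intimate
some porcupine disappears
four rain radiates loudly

The third line

Line 1: above (2), intimate (3) → 5 ✓
Line 2: some (1), porcupine (3), disappears (3) → 7 ✓
Line 3: four (1), rain (1), radiates (3), loudly (2) → 7 (expected 5)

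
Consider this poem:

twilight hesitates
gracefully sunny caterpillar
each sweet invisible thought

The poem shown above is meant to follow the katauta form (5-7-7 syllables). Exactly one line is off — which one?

Line 1: twilight (2), hesitates (3) → 5 ✓
Line 2: gracefully (3), sunny (2), caterpillar (4) → 9 (expected 7)
Line 3: each (1), sweet (1), invisible (4), thought (1) → 7 ✓

The second line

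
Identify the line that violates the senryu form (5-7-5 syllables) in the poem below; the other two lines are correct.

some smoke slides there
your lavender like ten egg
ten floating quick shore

The first line

Line 1: some(1) + smoke(1) + slides(1) + there(1) = 4 (expected 5)
Line 2: your(1) + lavender(3) + like(1) + ten(1) + egg(1) = 7 ✓
Line 3: ten(1) + floating(2) + quick(1) + shore(1) = 5 ✓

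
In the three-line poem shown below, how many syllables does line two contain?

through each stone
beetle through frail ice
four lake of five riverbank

Line two: "beetle through frail ice": 2+1+1+1 = 5

5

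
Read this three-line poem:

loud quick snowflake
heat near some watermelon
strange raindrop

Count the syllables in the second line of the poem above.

The second line: "heat near some watermelon": 1+1+1+4 = 7

7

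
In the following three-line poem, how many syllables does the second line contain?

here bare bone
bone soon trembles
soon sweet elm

The second line: "bone soon trembles": 1+1+2 = 4

4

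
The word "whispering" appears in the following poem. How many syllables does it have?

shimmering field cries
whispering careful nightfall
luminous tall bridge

3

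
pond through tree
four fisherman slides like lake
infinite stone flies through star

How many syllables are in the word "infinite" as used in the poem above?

3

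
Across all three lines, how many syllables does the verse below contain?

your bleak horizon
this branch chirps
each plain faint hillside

13

Line 1: "your bleak horizon": 1+1+3 = 5
Line 2: "this branch chirps": 1+1+1 = 3
Line 3: "each plain faint hillside": 1+1+1+2 = 5
Total: 5 + 3 + 5 = 13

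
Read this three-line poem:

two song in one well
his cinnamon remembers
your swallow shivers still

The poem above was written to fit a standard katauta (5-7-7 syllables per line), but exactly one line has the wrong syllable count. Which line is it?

The third line

Line 1: two(1) + song(1) + in(1) + one(1) + well(1) = 5 ✓
Line 2: his(1) + cinnamon(3) + remembers(3) = 7 ✓
Line 3: your(1) + swallow(2) + shivers(2) + still(1) = 6 (expected 7)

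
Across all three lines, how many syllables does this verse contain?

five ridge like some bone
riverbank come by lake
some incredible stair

17

Line 1: five (1), ridge (1), like (1), some (1), bone (1) → 5
Line 2: riverbank (3), come (1), by (1), lake (1) → 6
Line 3: some (1), incredible (4), stair (1) → 6
Total: 5 + 6 + 6 = 17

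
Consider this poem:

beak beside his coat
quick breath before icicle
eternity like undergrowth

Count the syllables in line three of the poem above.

Line three: "eternity like undergrowth": 4+1+3 = 8

8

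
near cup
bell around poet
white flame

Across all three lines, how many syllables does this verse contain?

9

Line 1: near(1) + cup(1) = 2
Line 2: bell(1) + around(2) + poet(2) = 5
Line 3: white(1) + flame(1) = 2
Total: 2 + 5 + 2 = 9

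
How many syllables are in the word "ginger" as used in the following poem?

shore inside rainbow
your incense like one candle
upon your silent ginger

"ginger" has 2 syllables.

2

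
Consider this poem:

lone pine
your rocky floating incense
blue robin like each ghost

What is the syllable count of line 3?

6

Line 3: blue (1), robin (2), like (1), each (1), ghost (1) → 6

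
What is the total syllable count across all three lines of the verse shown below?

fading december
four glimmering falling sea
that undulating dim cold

19

Line 1: "fading december": 2+3 = 5
Line 2: "four glimmering falling sea": 1+3+2+1 = 7
Line 3: "that undulating dim cold": 1+4+1+1 = 7
Total: 5 + 7 + 7 = 19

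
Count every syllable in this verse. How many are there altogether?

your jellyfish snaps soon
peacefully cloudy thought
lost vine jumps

15

Line 1: your(1) + jellyfish(3) + snaps(1) + soon(1) = 6
Line 2: peacefully(3) + cloudy(2) + thought(1) = 6
Line 3: lost(1) + vine(1) + jumps(1) = 3
Total: 6 + 6 + 3 = 15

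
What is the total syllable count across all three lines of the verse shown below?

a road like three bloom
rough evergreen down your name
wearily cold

Line 1: a (1), road (1), like (1), three (1), bloom (1) → 5
Line 2: rough (1), evergreen (3), down (1), your (1), name (1) → 7
Line 3: wearily (3), cold (1) → 4
Total: 5 + 7 + 4 = 16

16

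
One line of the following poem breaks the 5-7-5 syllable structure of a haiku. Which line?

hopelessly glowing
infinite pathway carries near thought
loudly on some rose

Line 1: hopelessly(3) + glowing(2) = 5 ✓
Line 2: infinite(3) + pathway(2) + carries(2) + near(1) + thought(1) = 9 (expected 7)
Line 3: loudly(2) + on(1) + some(1) + rose(1) = 5 ✓

Line 2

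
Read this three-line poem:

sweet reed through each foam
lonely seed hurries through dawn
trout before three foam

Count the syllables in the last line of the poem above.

The last line: "trout before three foam": 1+2+1+1 = 5

5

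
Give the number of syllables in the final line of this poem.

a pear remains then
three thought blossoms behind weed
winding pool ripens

5

The final line: winding (2), pool (1), ripens (2) → 5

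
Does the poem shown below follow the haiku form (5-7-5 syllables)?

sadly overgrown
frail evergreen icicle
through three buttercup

Yes

Line 1: "sadly overgrown": 2+3 = 5 ✓
Line 2: "frail evergreen icicle": 1+3+3 = 7 ✓
Line 3: "through three buttercup": 1+1+3 = 5 ✓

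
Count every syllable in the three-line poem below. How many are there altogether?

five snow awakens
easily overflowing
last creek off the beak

17

Line 1: five(1) + snow(1) + awakens(3) = 5
Line 2: easily(3) + overflowing(4) = 7
Line 3: last(1) + creek(1) + off(1) + the(1) + beak(1) = 5
Total: 5 + 7 + 5 = 17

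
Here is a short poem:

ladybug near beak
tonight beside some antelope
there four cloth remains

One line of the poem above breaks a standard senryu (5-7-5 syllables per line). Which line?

Line 1: ladybug(3) + near(1) + beak(1) = 5 ✓
Line 2: tonight(2) + beside(2) + some(1) + antelope(3) = 8 (expected 7)
Line 3: there(1) + four(1) + cloth(1) + remains(2) = 5 ✓

Line 2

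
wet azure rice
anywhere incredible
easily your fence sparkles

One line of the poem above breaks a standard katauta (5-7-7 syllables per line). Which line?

The first line

Line 1: "wet azure rice": 1+2+1 = 4 (expected 5)
Line 2: "anywhere incredible": 3+4 = 7 ✓
Line 3: "easily your fence sparkles": 3+1+1+2 = 7 ✓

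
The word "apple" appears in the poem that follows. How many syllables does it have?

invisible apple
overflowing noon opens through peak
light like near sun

2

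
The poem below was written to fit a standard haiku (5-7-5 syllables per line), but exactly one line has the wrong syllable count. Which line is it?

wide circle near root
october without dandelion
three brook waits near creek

The second line

Line 1: wide (1), circle (2), near (1), root (1) → 5 ✓
Line 2: october (3), without (2), dandelion (4) → 9 (expected 7)
Line 3: three (1), brook (1), waits (1), near (1), creek (1) → 5 ✓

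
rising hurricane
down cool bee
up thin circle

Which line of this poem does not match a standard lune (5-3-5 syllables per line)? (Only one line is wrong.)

Line 3

Line 1: rising (2), hurricane (3) → 5 ✓
Line 2: down (1), cool (1), bee (1) → 3 ✓
Line 3: up (1), thin (1), circle (2) → 4 (expected 5)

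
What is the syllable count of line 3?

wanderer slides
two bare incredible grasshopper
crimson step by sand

Line 3: crimson (2), step (1), by (1), sand (1) → 5

5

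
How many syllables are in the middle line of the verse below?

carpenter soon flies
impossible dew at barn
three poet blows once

7

The middle line: "impossible dew at barn": 4+1+1+1 = 7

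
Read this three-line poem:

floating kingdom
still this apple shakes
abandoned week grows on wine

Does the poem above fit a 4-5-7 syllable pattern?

Line 1: floating (2), kingdom (2) → 4 ✓
Line 2: still (1), this (1), apple (2), shakes (1) → 5 ✓
Line 3: abandoned (3), week (1), grows (1), on (1), wine (1) → 7 ✓

Yes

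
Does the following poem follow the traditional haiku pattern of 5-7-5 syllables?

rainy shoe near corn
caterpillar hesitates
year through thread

Line 1: rainy(2) + shoe(1) + near(1) + corn(1) = 5 ✓
Line 2: caterpillar(4) + hesitates(3) = 7 ✓
Line 3: year(1) + through(1) + thread(1) = 3 (expected 5)

No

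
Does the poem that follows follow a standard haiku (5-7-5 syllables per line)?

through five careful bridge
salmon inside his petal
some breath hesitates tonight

Line 1: through (1), five (1), careful (2), bridge (1) → 5 ✓
Line 2: salmon (2), inside (2), his (1), petal (2) → 7 ✓
Line 3: some (1), breath (1), hesitates (3), tonight (2) → 7 (expected 5)

No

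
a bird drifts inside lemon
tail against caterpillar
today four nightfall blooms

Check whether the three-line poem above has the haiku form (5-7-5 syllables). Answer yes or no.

No

Line 1: "a bird drifts inside lemon": 1+1+1+2+2 = 7 (expected 5)
Line 2: "tail against caterpillar": 1+2+4 = 7 ✓
Line 3: "today four nightfall blooms": 2+1+2+1 = 6 (expected 5)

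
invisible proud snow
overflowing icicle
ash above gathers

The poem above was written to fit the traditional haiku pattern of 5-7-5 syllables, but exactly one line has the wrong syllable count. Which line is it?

Line 1: invisible (4), proud (1), snow (1) → 6 (expected 5)
Line 2: overflowing (4), icicle (3) → 7 ✓
Line 3: ash (1), above (2), gathers (2) → 5 ✓

Line 1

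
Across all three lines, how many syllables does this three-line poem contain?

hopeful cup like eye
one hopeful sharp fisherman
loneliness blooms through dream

Line 1: "hopeful cup like eye": 2+1+1+1 = 5
Line 2: "one hopeful sharp fisherman": 1+2+1+3 = 7
Line 3: "loneliness blooms through dream": 3+1+1+1 = 6
Total: 5 + 7 + 6 = 18

18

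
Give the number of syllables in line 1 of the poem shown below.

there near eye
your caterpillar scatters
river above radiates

3

Line 1: "there near eye": 1+1+1 = 3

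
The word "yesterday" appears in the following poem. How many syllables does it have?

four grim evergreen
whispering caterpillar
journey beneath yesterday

3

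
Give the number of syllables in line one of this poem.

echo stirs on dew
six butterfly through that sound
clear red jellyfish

Line one: echo(2) + stirs(1) + on(1) + dew(1) = 5

5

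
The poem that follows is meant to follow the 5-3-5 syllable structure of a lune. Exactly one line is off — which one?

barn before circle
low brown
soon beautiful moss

Line 1: "barn before circle": 1+2+2 = 5 ✓
Line 2: "low brown": 1+1 = 2 (expected 3)
Line 3: "soon beautiful moss": 1+3+1 = 5 ✓

The second line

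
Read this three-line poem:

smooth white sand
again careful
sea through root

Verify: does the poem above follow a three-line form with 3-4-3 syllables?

Line 1: smooth(1) + white(1) + sand(1) = 3 ✓
Line 2: again(2) + careful(2) = 4 ✓
Line 3: sea(1) + through(1) + root(1) = 3 ✓

Yes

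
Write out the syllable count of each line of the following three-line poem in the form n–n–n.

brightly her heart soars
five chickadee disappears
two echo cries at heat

Line 1: "brightly her heart soars": 2+1+1+1 = 5
Line 2: "five chickadee disappears": 1+3+3 = 7
Line 3: "two echo cries at heat": 1+2+1+1+1 = 6

5–7–6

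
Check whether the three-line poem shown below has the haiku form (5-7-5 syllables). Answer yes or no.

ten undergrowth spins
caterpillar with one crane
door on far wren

No

Line 1: "ten undergrowth spins": 1+3+1 = 5 ✓
Line 2: "caterpillar with one crane": 4+1+1+1 = 7 ✓
Line 3: "door on far wren": 1+1+1+1 = 4 (expected 5)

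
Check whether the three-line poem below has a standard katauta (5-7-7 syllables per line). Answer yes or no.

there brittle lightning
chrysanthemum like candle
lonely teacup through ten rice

Yes

Line 1: "there brittle lightning": 1+2+2 = 5 ✓
Line 2: "chrysanthemum like candle": 4+1+2 = 7 ✓
Line 3: "lonely teacup through ten rice": 2+2+1+1+1 = 7 ✓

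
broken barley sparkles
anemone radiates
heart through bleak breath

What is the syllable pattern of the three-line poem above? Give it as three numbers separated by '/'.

6/7/4

Line 1: broken(2) + barley(2) + sparkles(2) = 6
Line 2: anemone(4) + radiates(3) = 7
Line 3: heart(1) + through(1) + bleak(1) + breath(1) = 4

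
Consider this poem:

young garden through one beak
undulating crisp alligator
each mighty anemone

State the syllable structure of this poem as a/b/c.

6/9/7

Line 1: young (1), garden (2), through (1), one (1), beak (1) → 6
Line 2: undulating (4), crisp (1), alligator (4) → 9
Line 3: each (1), mighty (2), anemone (4) → 7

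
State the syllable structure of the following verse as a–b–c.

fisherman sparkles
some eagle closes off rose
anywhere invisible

5–7–7

Line 1: fisherman (3), sparkles (2) → 5
Line 2: some (1), eagle (2), closes (2), off (1), rose (1) → 7
Line 3: anywhere (3), invisible (4) → 7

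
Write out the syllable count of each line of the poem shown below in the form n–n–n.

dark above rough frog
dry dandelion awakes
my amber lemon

Line 1: dark (1), above (2), rough (1), frog (1) → 5
Line 2: dry (1), dandelion (4), awakes (2) → 7
Line 3: my (1), amber (2), lemon (2) → 5

5–7–5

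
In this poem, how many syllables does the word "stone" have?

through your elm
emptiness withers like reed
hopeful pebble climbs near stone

1

"stone" has 1 syllable.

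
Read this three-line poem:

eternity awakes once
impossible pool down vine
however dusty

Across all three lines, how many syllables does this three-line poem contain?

Line 1: "eternity awakes once": 4+2+1 = 7
Line 2: "impossible pool down vine": 4+1+1+1 = 7
Line 3: "however dusty": 3+2 = 5
Total: 7 + 7 + 5 = 19

19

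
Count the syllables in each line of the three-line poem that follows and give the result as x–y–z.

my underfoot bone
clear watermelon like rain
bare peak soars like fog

Line 1: my(1) + underfoot(3) + bone(1) = 5
Line 2: clear(1) + watermelon(4) + like(1) + rain(1) = 7
Line 3: bare(1) + peak(1) + soars(1) + like(1) + fog(1) = 5

5–7–5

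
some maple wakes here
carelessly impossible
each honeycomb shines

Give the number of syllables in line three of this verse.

Line three: "each honeycomb shines": 1+3+1 = 5

5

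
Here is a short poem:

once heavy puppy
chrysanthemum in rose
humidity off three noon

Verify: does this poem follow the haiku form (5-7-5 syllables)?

Line 1: once(1) + heavy(2) + puppy(2) = 5 ✓
Line 2: chrysanthemum(4) + in(1) + rose(1) = 6 (expected 7)
Line 3: humidity(4) + off(1) + three(1) + noon(1) = 7 (expected 5)

No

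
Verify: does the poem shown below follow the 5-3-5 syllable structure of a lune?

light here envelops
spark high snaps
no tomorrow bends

Line 1: light(1) + here(1) + envelops(3) = 5 ✓
Line 2: spark(1) + high(1) + snaps(1) = 3 ✓
Line 3: no(1) + tomorrow(3) + bends(1) = 5 ✓

Yes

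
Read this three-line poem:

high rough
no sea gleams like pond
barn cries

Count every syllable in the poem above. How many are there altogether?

9

Line 1: "high rough": 1+1 = 2
Line 2: "no sea gleams like pond": 1+1+1+1+1 = 5
Line 3: "barn cries": 1+1 = 2
Total: 2 + 5 + 2 = 9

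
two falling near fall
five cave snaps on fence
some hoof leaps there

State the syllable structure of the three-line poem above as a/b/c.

5/5/4

Line 1: two(1) + falling(2) + near(1) + fall(1) = 5
Line 2: five(1) + cave(1) + snaps(1) + on(1) + fence(1) = 5
Line 3: some(1) + hoof(1) + leaps(1) + there(1) = 4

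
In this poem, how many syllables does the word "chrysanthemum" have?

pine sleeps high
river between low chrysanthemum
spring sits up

4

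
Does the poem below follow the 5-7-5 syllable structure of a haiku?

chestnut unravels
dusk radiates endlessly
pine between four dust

Yes

Line 1: chestnut (2), unravels (3) → 5 ✓
Line 2: dusk (1), radiates (3), endlessly (3) → 7 ✓
Line 3: pine (1), between (2), four (1), dust (1) → 5 ✓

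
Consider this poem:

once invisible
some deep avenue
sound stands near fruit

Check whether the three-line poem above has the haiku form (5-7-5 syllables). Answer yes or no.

Line 1: once(1) + invisible(4) = 5 ✓
Line 2: some(1) + deep(1) + avenue(3) = 5 (expected 7)
Line 3: sound(1) + stands(1) + near(1) + fruit(1) = 4 (expected 5)

No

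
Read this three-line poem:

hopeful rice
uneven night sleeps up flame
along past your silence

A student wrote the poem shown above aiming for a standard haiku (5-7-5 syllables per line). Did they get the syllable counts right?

No

Line 1: "hopeful rice": 2+1 = 3 (expected 5)
Line 2: "uneven night sleeps up flame": 3+1+1+1+1 = 7 ✓
Line 3: "along past your silence": 2+1+1+2 = 6 (expected 5)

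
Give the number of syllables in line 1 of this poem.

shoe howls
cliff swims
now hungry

2

Line 1: "shoe howls": 1+1 = 2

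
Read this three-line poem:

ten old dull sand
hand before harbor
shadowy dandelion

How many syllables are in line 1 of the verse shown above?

Line 1: ten(1) + old(1) + dull(1) + sand(1) = 4

4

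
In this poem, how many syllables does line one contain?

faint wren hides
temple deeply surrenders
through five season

Line one: faint (1), wren (1), hides (1) → 3

3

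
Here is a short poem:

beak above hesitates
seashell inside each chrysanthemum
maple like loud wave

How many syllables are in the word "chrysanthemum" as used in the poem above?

4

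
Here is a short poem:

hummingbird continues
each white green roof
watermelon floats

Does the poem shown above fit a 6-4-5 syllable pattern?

Yes

Line 1: hummingbird(3) + continues(3) = 6 ✓
Line 2: each(1) + white(1) + green(1) + roof(1) = 4 ✓
Line 3: watermelon(4) + floats(1) = 5 ✓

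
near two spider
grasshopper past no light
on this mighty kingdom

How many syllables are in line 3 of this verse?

6

Line 3: on(1) + this(1) + mighty(2) + kingdom(2) = 6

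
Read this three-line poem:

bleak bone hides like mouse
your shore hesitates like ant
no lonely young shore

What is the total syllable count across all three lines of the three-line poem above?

17

Line 1: bleak(1) + bone(1) + hides(1) + like(1) + mouse(1) = 5
Line 2: your(1) + shore(1) + hesitates(3) + like(1) + ant(1) = 7
Line 3: no(1) + lonely(2) + young(1) + shore(1) = 5
Total: 5 + 7 + 5 = 17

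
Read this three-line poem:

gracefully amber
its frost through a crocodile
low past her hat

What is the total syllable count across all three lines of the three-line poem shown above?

16

Line 1: gracefully(3) + amber(2) = 5
Line 2: its(1) + frost(1) + through(1) + a(1) + crocodile(3) = 7
Line 3: low(1) + past(1) + her(1) + hat(1) = 4
Total: 5 + 7 + 4 = 16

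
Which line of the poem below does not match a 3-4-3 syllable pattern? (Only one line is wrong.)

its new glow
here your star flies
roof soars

Line 3

Line 1: "its new glow": 1+1+1 = 3 ✓
Line 2: "here your star flies": 1+1+1+1 = 4 ✓
Line 3: "roof soars": 1+1 = 2 (expected 3)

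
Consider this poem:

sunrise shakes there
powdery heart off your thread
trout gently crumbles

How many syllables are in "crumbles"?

"crumbles" has 2 syllables.

2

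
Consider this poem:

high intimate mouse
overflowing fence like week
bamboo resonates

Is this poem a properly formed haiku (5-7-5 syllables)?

Line 1: high (1), intimate (3), mouse (1) → 5 ✓
Line 2: overflowing (4), fence (1), like (1), week (1) → 7 ✓
Line 3: bamboo (2), resonates (3) → 5 ✓

Yes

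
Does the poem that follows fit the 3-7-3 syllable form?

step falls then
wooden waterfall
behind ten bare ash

No

Line 1: step (1), falls (1), then (1) → 3 ✓
Line 2: wooden (2), waterfall (3) → 5 (expected 7)
Line 3: behind (2), ten (1), bare (1), ash (1) → 5 (expected 3)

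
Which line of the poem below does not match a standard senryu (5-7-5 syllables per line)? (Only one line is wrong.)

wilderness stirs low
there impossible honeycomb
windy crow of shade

Line 1: wilderness (3), stirs (1), low (1) → 5 ✓
Line 2: there (1), impossible (4), honeycomb (3) → 8 (expected 7)
Line 3: windy (2), crow (1), of (1), shade (1) → 5 ✓

Line 2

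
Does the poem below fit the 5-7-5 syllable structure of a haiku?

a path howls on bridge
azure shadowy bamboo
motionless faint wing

Line 1: a (1), path (1), howls (1), on (1), bridge (1) → 5 ✓
Line 2: azure (2), shadowy (3), bamboo (2) → 7 ✓
Line 3: motionless (3), faint (1), wing (1) → 5 ✓

Yes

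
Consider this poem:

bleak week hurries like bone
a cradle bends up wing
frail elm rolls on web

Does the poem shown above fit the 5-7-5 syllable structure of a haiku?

Line 1: bleak(1) + week(1) + hurries(2) + like(1) + bone(1) = 6 (expected 5)
Line 2: a(1) + cradle(2) + bends(1) + up(1) + wing(1) = 6 (expected 7)
Line 3: frail(1) + elm(1) + rolls(1) + on(1) + web(1) = 5 ✓

No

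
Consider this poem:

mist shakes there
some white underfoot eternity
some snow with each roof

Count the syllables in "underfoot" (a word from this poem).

3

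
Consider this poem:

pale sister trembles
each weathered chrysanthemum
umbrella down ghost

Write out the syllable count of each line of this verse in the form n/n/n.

5/7/5

Line 1: "pale sister trembles": 1+2+2 = 5
Line 2: "each weathered chrysanthemum": 1+2+4 = 7
Line 3: "umbrella down ghost": 3+1+1 = 5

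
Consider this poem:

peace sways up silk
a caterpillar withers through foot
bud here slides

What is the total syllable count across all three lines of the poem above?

Line 1: peace(1) + sways(1) + up(1) + silk(1) = 4
Line 2: a(1) + caterpillar(4) + withers(2) + through(1) + foot(1) = 9
Line 3: bud(1) + here(1) + slides(1) = 3
Total: 4 + 9 + 3 = 16

16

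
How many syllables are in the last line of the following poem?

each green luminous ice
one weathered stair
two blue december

5

The last line: two(1) + blue(1) + december(3) = 5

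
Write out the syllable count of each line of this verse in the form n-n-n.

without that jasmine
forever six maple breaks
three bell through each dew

5-7-5

Line 1: "without that jasmine": 2+1+2 = 5
Line 2: "forever six maple breaks": 3+1+2+1 = 7
Line 3: "three bell through each dew": 1+1+1+1+1 = 5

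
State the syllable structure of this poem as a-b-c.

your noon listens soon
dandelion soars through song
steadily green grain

Line 1: your (1), noon (1), listens (2), soon (1) → 5
Line 2: dandelion (4), soars (1), through (1), song (1) → 7
Line 3: steadily (3), green (1), grain (1) → 5

5-7-5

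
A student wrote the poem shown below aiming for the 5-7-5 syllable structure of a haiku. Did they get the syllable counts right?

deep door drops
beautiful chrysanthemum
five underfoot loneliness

No

Line 1: "deep door drops": 1+1+1 = 3 (expected 5)
Line 2: "beautiful chrysanthemum": 3+4 = 7 ✓
Line 3: "five underfoot loneliness": 1+3+3 = 7 (expected 5)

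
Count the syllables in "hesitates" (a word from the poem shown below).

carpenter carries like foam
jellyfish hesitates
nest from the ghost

3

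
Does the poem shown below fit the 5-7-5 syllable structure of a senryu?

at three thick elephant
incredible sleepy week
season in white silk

No

Line 1: at (1), three (1), thick (1), elephant (3) → 6 (expected 5)
Line 2: incredible (4), sleepy (2), week (1) → 7 ✓
Line 3: season (2), in (1), white (1), silk (1) → 5 ✓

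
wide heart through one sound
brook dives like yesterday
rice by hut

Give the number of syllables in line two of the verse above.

Line two: brook (1), dives (1), like (1), yesterday (3) → 6

6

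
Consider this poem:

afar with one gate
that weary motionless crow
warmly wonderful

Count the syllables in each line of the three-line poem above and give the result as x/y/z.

5/7/5

Line 1: afar (2), with (1), one (1), gate (1) → 5
Line 2: that (1), weary (2), motionless (3), crow (1) → 7
Line 3: warmly (2), wonderful (3) → 5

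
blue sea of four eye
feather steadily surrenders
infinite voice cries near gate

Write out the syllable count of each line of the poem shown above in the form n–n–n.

Line 1: "blue sea of four eye": 1+1+1+1+1 = 5
Line 2: "feather steadily surrenders": 2+3+3 = 8
Line 3: "infinite voice cries near gate": 3+1+1+1+1 = 7

5–8–7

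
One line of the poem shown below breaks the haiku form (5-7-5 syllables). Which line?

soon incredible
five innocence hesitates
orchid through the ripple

The third line

Line 1: soon (1), incredible (4) → 5 ✓
Line 2: five (1), innocence (3), hesitates (3) → 7 ✓
Line 3: orchid (2), through (1), the (1), ripple (2) → 6 (expected 5)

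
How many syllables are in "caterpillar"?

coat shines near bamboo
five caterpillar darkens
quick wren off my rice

4

"caterpillar" has 4 syllables.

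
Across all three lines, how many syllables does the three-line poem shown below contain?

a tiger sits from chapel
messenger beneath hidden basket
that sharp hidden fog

21

Line 1: a(1) + tiger(2) + sits(1) + from(1) + chapel(2) = 7
Line 2: messenger(3) + beneath(2) + hidden(2) + basket(2) = 9
Line 3: that(1) + sharp(1) + hidden(2) + fog(1) = 5
Total: 7 + 9 + 5 = 21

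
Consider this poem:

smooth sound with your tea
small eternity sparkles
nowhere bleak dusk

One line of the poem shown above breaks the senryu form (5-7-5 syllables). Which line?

Line 1: smooth (1), sound (1), with (1), your (1), tea (1) → 5 ✓
Line 2: small (1), eternity (4), sparkles (2) → 7 ✓
Line 3: nowhere (2), bleak (1), dusk (1) → 4 (expected 5)

The third line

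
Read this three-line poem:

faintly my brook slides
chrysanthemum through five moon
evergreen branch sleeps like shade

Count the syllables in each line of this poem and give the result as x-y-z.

Line 1: faintly (2), my (1), brook (1), slides (1) → 5
Line 2: chrysanthemum (4), through (1), five (1), moon (1) → 7
Line 3: evergreen (3), branch (1), sleeps (1), like (1), shade (1) → 7

5-7-7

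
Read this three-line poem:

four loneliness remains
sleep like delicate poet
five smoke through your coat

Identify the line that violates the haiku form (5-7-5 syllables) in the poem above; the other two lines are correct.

Line 1: four(1) + loneliness(3) + remains(2) = 6 (expected 5)
Line 2: sleep(1) + like(1) + delicate(3) + poet(2) = 7 ✓
Line 3: five(1) + smoke(1) + through(1) + your(1) + coat(1) = 5 ✓

Line 1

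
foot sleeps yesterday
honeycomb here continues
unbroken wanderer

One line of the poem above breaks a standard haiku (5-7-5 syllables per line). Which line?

Line 1: foot(1) + sleeps(1) + yesterday(3) = 5 ✓
Line 2: honeycomb(3) + here(1) + continues(3) = 7 ✓
Line 3: unbroken(3) + wanderer(3) = 6 (expected 5)

The third line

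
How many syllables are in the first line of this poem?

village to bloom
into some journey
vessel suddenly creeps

4

The first line: village (2), to (1), bloom (1) → 4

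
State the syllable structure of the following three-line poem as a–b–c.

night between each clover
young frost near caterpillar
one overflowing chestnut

6–7–7

Line 1: night (1), between (2), each (1), clover (2) → 6
Line 2: young (1), frost (1), near (1), caterpillar (4) → 7
Line 3: one (1), overflowing (4), chestnut (2) → 7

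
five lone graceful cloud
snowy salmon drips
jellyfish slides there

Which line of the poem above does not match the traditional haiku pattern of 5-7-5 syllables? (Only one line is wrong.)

Line 2

Line 1: five (1), lone (1), graceful (2), cloud (1) → 5 ✓
Line 2: snowy (2), salmon (2), drips (1) → 5 (expected 7)
Line 3: jellyfish (3), slides (1), there (1) → 5 ✓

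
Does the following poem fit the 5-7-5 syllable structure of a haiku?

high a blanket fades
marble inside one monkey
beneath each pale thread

Line 1: high(1) + a(1) + blanket(2) + fades(1) = 5 ✓
Line 2: marble(2) + inside(2) + one(1) + monkey(2) = 7 ✓
Line 3: beneath(2) + each(1) + pale(1) + thread(1) = 5 ✓

Yes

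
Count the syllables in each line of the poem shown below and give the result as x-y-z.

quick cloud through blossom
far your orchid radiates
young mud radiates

5-7-5

Line 1: quick (1), cloud (1), through (1), blossom (2) → 5
Line 2: far (1), your (1), orchid (2), radiates (3) → 7
Line 3: young (1), mud (1), radiates (3) → 5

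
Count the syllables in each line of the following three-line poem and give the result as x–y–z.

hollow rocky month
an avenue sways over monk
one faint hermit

5–8–4

Line 1: hollow (2), rocky (2), month (1) → 5
Line 2: an (1), avenue (3), sways (1), over (2), monk (1) → 8
Line 3: one (1), faint (1), hermit (2) → 4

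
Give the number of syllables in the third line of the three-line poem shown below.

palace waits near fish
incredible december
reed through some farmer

The third line: reed(1) + through(1) + some(1) + farmer(2) = 5

5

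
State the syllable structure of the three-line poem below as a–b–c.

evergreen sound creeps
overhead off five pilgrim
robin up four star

Line 1: evergreen (3), sound (1), creeps (1) → 5
Line 2: overhead (3), off (1), five (1), pilgrim (2) → 7
Line 3: robin (2), up (1), four (1), star (1) → 5

5–7–5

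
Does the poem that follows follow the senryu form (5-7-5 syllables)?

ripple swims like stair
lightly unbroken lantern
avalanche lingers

Yes

Line 1: "ripple swims like stair": 2+1+1+1 = 5 ✓
Line 2: "lightly unbroken lantern": 2+3+2 = 7 ✓
Line 3: "avalanche lingers": 3+2 = 5 ✓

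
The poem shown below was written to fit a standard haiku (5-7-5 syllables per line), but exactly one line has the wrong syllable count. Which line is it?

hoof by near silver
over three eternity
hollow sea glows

Line 3

Line 1: hoof (1), by (1), near (1), silver (2) → 5 ✓
Line 2: over (2), three (1), eternity (4) → 7 ✓
Line 3: hollow (2), sea (1), glows (1) → 4 (expected 5)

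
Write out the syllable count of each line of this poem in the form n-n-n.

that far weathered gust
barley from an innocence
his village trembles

5-7-5

Line 1: "that far weathered gust": 1+1+2+1 = 5
Line 2: "barley from an innocence": 2+1+1+3 = 7
Line 3: "his village trembles": 1+2+2 = 5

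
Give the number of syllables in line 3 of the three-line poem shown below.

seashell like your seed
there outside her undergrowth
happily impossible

Line 3: happily (3), impossible (4) → 7

7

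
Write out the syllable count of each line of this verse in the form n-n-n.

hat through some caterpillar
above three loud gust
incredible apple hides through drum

7-5-9

Line 1: hat(1) + through(1) + some(1) + caterpillar(4) = 7
Line 2: above(2) + three(1) + loud(1) + gust(1) = 5
Line 3: incredible(4) + apple(2) + hides(1) + through(1) + drum(1) = 9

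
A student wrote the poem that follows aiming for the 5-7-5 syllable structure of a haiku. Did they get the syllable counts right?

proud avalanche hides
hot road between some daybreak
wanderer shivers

Yes

Line 1: proud(1) + avalanche(3) + hides(1) = 5 ✓
Line 2: hot(1) + road(1) + between(2) + some(1) + daybreak(2) = 7 ✓
Line 3: wanderer(3) + shivers(2) = 5 ✓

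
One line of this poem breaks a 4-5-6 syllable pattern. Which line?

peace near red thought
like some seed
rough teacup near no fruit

Line 2

Line 1: peace(1) + near(1) + red(1) + thought(1) = 4 ✓
Line 2: like(1) + some(1) + seed(1) = 3 (expected 5)
Line 3: rough(1) + teacup(2) + near(1) + no(1) + fruit(1) = 6 ✓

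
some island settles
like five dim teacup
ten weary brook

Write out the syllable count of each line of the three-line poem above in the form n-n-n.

5-5-4

Line 1: some(1) + island(2) + settles(2) = 5
Line 2: like(1) + five(1) + dim(1) + teacup(2) = 5
Line 3: ten(1) + weary(2) + brook(1) = 4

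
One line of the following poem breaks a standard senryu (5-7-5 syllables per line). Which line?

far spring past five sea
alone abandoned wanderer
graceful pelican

The second line

Line 1: far (1), spring (1), past (1), five (1), sea (1) → 5 ✓
Line 2: alone (2), abandoned (3), wanderer (3) → 8 (expected 7)
Line 3: graceful (2), pelican (3) → 5 ✓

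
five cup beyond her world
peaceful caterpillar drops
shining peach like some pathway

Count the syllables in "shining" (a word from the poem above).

2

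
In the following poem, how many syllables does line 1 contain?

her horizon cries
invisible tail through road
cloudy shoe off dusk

Line 1: "her horizon cries": 1+3+1 = 5

5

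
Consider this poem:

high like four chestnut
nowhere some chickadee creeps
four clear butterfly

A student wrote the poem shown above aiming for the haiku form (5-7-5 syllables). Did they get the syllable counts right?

Yes

Line 1: high(1) + like(1) + four(1) + chestnut(2) = 5 ✓
Line 2: nowhere(2) + some(1) + chickadee(3) + creeps(1) = 7 ✓
Line 3: four(1) + clear(1) + butterfly(3) = 5 ✓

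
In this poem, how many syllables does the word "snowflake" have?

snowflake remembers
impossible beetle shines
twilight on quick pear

2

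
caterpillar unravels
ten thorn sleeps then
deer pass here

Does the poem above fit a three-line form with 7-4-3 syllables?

Line 1: "caterpillar unravels": 4+3 = 7 ✓
Line 2: "ten thorn sleeps then": 1+1+1+1 = 4 ✓
Line 3: "deer pass here": 1+1+1 = 3 ✓

Yes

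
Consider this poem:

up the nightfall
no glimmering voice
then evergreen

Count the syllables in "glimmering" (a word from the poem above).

3

"glimmering" has 3 syllables.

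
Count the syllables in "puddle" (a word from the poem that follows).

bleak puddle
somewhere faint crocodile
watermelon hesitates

"puddle" has 2 syllables.

2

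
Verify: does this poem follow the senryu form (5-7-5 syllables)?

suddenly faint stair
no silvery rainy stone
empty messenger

Yes

Line 1: "suddenly faint stair": 3+1+1 = 5 ✓
Line 2: "no silvery rainy stone": 1+3+2+1 = 7 ✓
Line 3: "empty messenger": 2+3 = 5 ✓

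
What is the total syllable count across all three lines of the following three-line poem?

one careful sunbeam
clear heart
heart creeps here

Line 1: one(1) + careful(2) + sunbeam(2) = 5
Line 2: clear(1) + heart(1) = 2
Line 3: heart(1) + creeps(1) + here(1) = 3
Total: 5 + 2 + 3 = 10

10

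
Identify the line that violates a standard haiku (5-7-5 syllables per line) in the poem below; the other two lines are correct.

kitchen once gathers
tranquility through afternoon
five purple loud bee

Line 1: kitchen(2) + once(1) + gathers(2) = 5 ✓
Line 2: tranquility(4) + through(1) + afternoon(3) = 8 (expected 7)
Line 3: five(1) + purple(2) + loud(1) + bee(1) = 5 ✓

Line 2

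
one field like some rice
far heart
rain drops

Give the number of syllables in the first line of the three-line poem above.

The first line: "one field like some rice": 1+1+1+1+1 = 5

5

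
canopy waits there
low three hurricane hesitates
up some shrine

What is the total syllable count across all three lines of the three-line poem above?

Line 1: "canopy waits there": 3+1+1 = 5
Line 2: "low three hurricane hesitates": 1+1+3+3 = 8
Line 3: "up some shrine": 1+1+1 = 3
Total: 5 + 8 + 3 = 16

16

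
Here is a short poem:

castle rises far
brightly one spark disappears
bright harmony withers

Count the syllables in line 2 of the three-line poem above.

7

Line 2: brightly(2) + one(1) + spark(1) + disappears(3) = 7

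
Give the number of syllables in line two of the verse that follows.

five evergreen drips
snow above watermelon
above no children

Line two: "snow above watermelon": 1+2+4 = 7

7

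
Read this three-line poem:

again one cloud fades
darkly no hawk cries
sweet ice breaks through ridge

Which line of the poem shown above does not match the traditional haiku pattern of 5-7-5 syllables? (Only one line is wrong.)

Line 2

Line 1: again (2), one (1), cloud (1), fades (1) → 5 ✓
Line 2: darkly (2), no (1), hawk (1), cries (1) → 5 (expected 7)
Line 3: sweet (1), ice (1), breaks (1), through (1), ridge (1) → 5 ✓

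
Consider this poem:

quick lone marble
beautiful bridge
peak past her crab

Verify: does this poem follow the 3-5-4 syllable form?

No

Line 1: quick (1), lone (1), marble (2) → 4 (expected 3)
Line 2: beautiful (3), bridge (1) → 4 (expected 5)
Line 3: peak (1), past (1), her (1), crab (1) → 4 ✓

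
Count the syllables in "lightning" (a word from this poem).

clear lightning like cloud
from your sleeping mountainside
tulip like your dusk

2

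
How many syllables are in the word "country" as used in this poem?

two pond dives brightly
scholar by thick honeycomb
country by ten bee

"country" has 2 syllables.

2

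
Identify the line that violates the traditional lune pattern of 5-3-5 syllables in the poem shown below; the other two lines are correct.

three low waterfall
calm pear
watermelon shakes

Line 1: three (1), low (1), waterfall (3) → 5 ✓
Line 2: calm (1), pear (1) → 2 (expected 3)
Line 3: watermelon (4), shakes (1) → 5 ✓

The second line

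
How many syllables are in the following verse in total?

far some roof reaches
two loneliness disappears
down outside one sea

17

Line 1: far (1), some (1), roof (1), reaches (2) → 5
Line 2: two (1), loneliness (3), disappears (3) → 7
Line 3: down (1), outside (2), one (1), sea (1) → 5
Total: 5 + 7 + 5 = 17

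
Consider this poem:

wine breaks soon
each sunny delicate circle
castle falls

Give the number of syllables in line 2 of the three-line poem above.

Line 2: each(1) + sunny(2) + delicate(3) + circle(2) = 8

8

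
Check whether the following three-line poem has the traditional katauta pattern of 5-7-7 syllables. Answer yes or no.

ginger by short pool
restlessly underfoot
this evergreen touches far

No

Line 1: "ginger by short pool": 2+1+1+1 = 5 ✓
Line 2: "restlessly underfoot": 3+3 = 6 (expected 7)
Line 3: "this evergreen touches far": 1+3+2+1 = 7 ✓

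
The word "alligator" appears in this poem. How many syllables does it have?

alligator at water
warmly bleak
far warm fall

4

"alligator" has 4 syllables.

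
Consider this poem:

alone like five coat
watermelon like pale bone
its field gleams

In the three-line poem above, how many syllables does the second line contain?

The second line: watermelon(4) + like(1) + pale(1) + bone(1) = 7

7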